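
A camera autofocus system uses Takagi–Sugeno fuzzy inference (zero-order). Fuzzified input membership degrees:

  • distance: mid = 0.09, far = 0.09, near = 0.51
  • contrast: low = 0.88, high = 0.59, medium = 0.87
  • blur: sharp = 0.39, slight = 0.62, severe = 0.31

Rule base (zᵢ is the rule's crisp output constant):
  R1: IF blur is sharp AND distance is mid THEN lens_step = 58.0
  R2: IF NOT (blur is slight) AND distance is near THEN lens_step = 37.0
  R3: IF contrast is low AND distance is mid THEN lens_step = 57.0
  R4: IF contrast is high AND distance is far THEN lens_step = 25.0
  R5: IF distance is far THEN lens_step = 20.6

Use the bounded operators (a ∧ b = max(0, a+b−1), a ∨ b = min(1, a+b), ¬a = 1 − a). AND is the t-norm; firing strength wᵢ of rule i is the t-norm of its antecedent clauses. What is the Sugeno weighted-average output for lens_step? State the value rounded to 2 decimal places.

R1 (z=58.0): sharp=0.39, mid=0.09; AND[max(0, a+b−1)] → w = 0.00
R2 (z=37.0): ¬slight=1−0.62=0.38, near=0.51; AND[max(0, a+b−1)] → w = 0.00
R3 (z=57.0): low=0.88, mid=0.09; AND[max(0, a+b−1)] → w = 0.00
R4 (z=25.0): high=0.59, far=0.09; AND[max(0, a+b−1)] → w = 0.00
R5 (z=20.6): far=0.09 → w = 0.09
Weighted average = (0.00·58.0 + 0.00·37.0 + 0.00·57.0 + 0.00·25.0 + 0.09·20.6) / (0.00 + 0.00 + 0.00 + 0.00 + 0.09)
  = 1.8540 / 0.0900 = 20.60

20.60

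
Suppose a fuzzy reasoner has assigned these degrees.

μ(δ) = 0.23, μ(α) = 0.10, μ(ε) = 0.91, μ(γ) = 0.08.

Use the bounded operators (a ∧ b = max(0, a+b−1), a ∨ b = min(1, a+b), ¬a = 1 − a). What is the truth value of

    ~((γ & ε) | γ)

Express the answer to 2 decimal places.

γ & ε = max(0, a+b−1) on (0.08, 0.91) = 0.00
(γ & ε) | γ = min(1, a+b) on (0.00, 0.08) = 0.08
~((γ & ε) | γ) = 1 − 0.08 = 0.92

0.92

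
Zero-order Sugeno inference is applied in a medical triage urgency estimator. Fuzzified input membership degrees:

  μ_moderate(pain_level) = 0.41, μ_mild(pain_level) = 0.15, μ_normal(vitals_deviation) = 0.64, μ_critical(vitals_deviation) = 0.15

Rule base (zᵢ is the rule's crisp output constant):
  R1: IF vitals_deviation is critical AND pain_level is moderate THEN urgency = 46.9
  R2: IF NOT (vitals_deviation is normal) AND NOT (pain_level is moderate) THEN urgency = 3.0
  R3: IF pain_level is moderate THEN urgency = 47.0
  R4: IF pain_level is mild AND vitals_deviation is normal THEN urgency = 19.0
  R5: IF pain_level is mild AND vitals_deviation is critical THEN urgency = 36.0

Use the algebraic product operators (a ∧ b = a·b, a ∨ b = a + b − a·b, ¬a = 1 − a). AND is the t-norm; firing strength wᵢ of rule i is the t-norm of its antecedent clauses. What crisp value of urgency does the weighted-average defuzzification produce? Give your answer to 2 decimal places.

31.69

R1 (z=46.9): critical=0.15, moderate=0.41; AND[a·b] → w = 0.0615
R2 (z=3.0): ¬normal=1−0.64=0.36, ¬moderate=1−0.41=0.59; AND[a·b] → w = 0.2124
R3 (z=47.0): moderate=0.41 → w = 0.4100
R4 (z=19.0): mild=0.15, normal=0.64; AND[a·b] → w = 0.0960
R5 (z=36.0): mild=0.15, critical=0.15; AND[a·b] → w = 0.0225
Weighted average = (0.0615·46.9 + 0.2124·3.0 + 0.4100·47.0 + 0.0960·19.0 + 0.0225·36.0) / (0.0615 + 0.2124 + 0.4100 + 0.0960 + 0.0225)
  = 25.4255 / 0.8024 = 31.69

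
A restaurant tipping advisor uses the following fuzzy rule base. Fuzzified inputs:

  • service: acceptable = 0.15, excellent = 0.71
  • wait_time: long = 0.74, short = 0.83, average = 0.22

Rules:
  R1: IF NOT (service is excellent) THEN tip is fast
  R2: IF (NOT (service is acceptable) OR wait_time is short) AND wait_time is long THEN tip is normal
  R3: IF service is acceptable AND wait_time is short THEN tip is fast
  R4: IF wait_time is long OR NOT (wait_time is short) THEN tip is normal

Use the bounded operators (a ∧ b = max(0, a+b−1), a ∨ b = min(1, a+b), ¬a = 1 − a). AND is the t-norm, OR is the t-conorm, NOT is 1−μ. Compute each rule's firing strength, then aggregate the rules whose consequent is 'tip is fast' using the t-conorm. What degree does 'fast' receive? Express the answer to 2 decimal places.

0.29

R1: ¬excellent=1−0.71=0.29 → w = 0.29
R2: (¬acceptable=1−0.15=0.85 OR short=0.83) = 1.00; AND[max(0, a+b−1)] with long=0.74 → w = 0.74
R3: acceptable=0.15, short=0.83; AND[max(0, a+b−1)] → w = 0.00
R4: long=0.74, ¬short=1−0.83=0.17; OR[min(1, a+b)] → w = 0.91
Rules with consequent 'fast': {R1, R3} → strengths 0.29, 0.00
Aggregate via t-conorm [min(1, a+b)]: 0.29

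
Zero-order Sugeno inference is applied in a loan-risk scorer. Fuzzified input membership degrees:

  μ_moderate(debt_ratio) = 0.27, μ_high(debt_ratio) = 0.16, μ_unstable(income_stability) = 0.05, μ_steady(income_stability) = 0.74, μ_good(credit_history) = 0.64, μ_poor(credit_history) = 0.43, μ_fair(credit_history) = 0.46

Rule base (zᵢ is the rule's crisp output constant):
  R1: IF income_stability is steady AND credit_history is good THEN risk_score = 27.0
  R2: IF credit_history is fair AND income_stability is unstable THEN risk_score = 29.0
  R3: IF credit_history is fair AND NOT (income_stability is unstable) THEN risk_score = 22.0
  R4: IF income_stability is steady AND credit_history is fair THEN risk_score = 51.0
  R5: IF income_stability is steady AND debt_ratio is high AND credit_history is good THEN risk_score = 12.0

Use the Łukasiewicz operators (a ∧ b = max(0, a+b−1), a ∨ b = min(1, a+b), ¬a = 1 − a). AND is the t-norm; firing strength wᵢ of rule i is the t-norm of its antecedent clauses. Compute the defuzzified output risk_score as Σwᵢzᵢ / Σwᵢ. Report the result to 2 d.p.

R1 (z=27.0): steady=0.74, good=0.64; AND[max(0, a+b−1)] → w = 0.38
R2 (z=29.0): fair=0.46, unstable=0.05; AND[max(0, a+b−1)] → w = 0.00
R3 (z=22.0): fair=0.46, ¬unstable=1−0.05=0.95; AND[max(0, a+b−1)] → w = 0.41
R4 (z=51.0): steady=0.74, fair=0.46; AND[max(0, a+b−1)] → w = 0.20
R5 (z=12.0): steady=0.74, high=0.16, good=0.64; AND[max(0, a+b−1)] → w = 0.00
Weighted average = (0.38·27.0 + 0.00·29.0 + 0.41·22.0 + 0.20·51.0 + 0.00·12.0) / (0.38 + 0.00 + 0.41 + 0.20 + 0.00)
  = 29.4800 / 0.9900 = 29.78

29.78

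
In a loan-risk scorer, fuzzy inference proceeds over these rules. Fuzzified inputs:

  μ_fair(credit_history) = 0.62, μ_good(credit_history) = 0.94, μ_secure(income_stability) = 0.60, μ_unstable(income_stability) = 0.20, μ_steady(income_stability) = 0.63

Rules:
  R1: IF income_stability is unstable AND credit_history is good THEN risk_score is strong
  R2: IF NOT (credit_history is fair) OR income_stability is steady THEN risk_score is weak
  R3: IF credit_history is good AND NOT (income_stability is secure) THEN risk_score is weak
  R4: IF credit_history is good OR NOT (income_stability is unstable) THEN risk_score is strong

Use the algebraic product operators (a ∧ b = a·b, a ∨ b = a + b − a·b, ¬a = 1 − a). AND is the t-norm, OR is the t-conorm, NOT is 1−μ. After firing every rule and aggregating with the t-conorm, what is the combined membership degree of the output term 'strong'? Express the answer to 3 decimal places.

0.990

R1: unstable=0.20, good=0.94; AND[a·b] → w = 0.1880
R2: ¬fair=1−0.62=0.38, steady=0.63; OR[a + b − a·b] → w = 0.7706
R3: good=0.94, ¬secure=1−0.60=0.40; AND[a·b] → w = 0.3760
R4: good=0.94, ¬unstable=1−0.20=0.80; OR[a + b − a·b] → w = 0.9880
Rules with consequent 'strong': {R1, R4} → strengths 0.1880, 0.9880
Aggregate via t-conorm [a + b − a·b]: 0.9903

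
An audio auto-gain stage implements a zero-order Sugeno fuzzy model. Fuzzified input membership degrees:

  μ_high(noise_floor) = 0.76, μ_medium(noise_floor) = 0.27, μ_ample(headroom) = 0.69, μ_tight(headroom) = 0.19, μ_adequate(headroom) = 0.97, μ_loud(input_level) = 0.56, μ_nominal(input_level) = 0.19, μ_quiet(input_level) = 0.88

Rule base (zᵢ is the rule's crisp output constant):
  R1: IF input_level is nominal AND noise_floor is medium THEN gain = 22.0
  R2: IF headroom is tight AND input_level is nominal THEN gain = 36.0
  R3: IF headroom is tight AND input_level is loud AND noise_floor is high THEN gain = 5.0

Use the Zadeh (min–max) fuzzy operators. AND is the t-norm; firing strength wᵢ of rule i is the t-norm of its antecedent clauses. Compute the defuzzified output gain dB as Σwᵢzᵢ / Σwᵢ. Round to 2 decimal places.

21.00

R1 (z=22.0): nominal=0.19, medium=0.27; AND[min(a, b)] → w = 0.19
R2 (z=36.0): tight=0.19, nominal=0.19; AND[min(a, b)] → w = 0.19
R3 (z=5.0): tight=0.19, loud=0.56, high=0.76; AND[min(a, b)] → w = 0.19
Weighted average = (0.19·22.0 + 0.19·36.0 + 0.19·5.0) / (0.19 + 0.19 + 0.19)
  = 11.9700 / 0.5700 = 21.00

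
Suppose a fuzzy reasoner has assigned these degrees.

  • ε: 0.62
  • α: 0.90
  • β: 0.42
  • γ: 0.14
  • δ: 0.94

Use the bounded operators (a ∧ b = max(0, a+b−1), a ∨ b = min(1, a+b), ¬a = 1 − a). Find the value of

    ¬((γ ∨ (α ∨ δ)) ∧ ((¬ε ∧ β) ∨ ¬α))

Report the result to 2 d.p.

α ∨ δ = min(1, a+b) on (0.90, 0.94) = 1.00
γ ∨ (α ∨ δ) = min(1, a+b) on (0.14, 1.00) = 1.00
¬ε = 1 − 0.62 = 0.38
¬ε ∧ β = max(0, a+b−1) on (0.38, 0.42) = 0.00
¬α = 1 − 0.90 = 0.10
(¬ε ∧ β) ∨ ¬α = min(1, a+b) on (0.00, 0.10) = 0.10
(γ ∨ (α ∨ δ)) ∧ ((¬ε ∧ β) ∨ ¬α) = max(0, a+b−1) on (1.00, 0.10) = 0.10
¬((γ ∨ (α ∨ δ)) ∧ ((¬ε ∧ β) ∨ ¬α)) = 1 − 0.10 = 0.90

0.90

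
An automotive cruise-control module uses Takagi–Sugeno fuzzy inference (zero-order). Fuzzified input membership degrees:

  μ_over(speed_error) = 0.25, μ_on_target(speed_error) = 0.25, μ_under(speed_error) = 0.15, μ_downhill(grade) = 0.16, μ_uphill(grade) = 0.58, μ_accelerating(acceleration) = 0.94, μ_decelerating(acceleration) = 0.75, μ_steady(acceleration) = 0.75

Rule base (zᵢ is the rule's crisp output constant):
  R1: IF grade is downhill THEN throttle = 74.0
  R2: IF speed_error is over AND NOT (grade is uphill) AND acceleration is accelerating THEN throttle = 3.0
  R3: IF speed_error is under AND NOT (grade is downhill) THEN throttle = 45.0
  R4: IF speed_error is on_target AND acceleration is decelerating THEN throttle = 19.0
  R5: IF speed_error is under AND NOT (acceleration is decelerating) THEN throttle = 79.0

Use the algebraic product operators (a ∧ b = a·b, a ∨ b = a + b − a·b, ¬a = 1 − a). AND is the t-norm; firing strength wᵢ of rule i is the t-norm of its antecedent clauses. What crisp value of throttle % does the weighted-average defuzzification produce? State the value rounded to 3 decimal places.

39.907

R1 (z=74.0): downhill=0.16 → w = 0.1600
R2 (z=3.0): over=0.25, ¬uphill=1−0.58=0.42, accelerating=0.94; AND[a·b] → w = 0.0987
R3 (z=45.0): under=0.15, ¬downhill=1−0.16=0.84; AND[a·b] → w = 0.1260
R4 (z=19.0): on_target=0.25, decelerating=0.75; AND[a·b] → w = 0.1875
R5 (z=79.0): under=0.15, ¬decelerating=1−0.75=0.25; AND[a·b] → w = 0.0375
Weighted average = (0.1600·74.0 + 0.0987·3.0 + 0.1260·45.0 + 0.1875·19.0 + 0.0375·79.0) / (0.1600 + 0.0987 + 0.1260 + 0.1875 + 0.0375)
  = 24.3311 / 0.6097 = 39.907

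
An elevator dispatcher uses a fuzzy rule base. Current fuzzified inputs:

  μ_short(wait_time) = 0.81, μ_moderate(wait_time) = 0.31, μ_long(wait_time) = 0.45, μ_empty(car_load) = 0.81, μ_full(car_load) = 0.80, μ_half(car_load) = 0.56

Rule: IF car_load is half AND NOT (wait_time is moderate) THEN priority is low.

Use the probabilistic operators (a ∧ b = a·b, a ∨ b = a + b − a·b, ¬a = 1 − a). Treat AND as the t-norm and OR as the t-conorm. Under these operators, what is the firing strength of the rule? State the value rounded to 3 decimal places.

firing strength: half=0.56, ¬moderate=1−0.31=0.69; AND[a·b] → w = 0.3864

0.386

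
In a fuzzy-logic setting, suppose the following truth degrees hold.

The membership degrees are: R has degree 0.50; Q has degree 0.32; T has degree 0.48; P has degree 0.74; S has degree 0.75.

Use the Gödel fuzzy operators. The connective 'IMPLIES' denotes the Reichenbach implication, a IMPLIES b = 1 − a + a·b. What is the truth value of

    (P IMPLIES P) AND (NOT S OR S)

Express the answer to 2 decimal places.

0.75

P IMPLIES P  [Reichenbach: 1 − a + a·b] with a=0.74, b=0.74 → 0.81
NOT S = 1 − 0.75 = 0.25
NOT S OR S = max(a, b) on (0.25, 0.75) = 0.75
(P IMPLIES P) AND (NOT S OR S) = min(a, b) on (0.81, 0.75) = 0.75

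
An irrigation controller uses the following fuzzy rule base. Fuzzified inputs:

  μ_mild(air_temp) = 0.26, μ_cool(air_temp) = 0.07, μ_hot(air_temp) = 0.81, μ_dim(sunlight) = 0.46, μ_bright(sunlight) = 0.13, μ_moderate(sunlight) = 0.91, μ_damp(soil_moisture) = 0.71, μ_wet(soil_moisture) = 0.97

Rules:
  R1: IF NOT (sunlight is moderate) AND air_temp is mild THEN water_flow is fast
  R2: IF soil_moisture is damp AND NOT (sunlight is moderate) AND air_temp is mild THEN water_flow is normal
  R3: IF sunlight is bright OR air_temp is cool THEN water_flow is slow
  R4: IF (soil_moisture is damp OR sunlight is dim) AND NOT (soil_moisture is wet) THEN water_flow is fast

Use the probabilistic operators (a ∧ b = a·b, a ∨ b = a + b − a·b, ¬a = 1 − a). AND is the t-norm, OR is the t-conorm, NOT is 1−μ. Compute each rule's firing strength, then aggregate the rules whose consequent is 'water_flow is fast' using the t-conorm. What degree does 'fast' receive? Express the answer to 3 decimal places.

R1: ¬moderate=1−0.91=0.09, mild=0.26; AND[a·b] → w = 0.0234
R2: damp=0.71, ¬moderate=1−0.91=0.09, mild=0.26; AND[a·b] → w = 0.0166
R3: bright=0.13, cool=0.07; OR[a + b − a·b] → w = 0.1909
R4: (damp=0.71 OR dim=0.46) = 0.8434; AND[a·b] with ¬wet=1−0.97=0.03 → w = 0.0253
Rules with consequent 'fast': {R1, R4} → strengths 0.0234, 0.0253
Aggregate via t-conorm [a + b − a·b]: 0.0481

0.048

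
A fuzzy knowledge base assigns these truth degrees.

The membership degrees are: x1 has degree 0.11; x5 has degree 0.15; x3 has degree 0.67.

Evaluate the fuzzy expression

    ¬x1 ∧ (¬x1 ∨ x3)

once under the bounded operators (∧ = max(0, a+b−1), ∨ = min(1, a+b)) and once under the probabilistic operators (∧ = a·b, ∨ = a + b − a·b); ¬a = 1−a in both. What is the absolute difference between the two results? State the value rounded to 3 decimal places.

Under bounded:
  ¬x1 = 1 − 0.11 = 0.89
  ¬x1 = 1 − 0.11 = 0.89
  ¬x1 ∨ x3 = min(1, a+b) on (0.89, 0.67) = 1.00
  ¬x1 ∧ (¬x1 ∨ x3) = max(0, a+b−1) on (0.89, 1.00) = 0.89
  → value = 0.8900
Under probabilistic:
  ¬x1 = 1 − 0.1100 = 0.8900
  ¬x1 = 1 − 0.1100 = 0.8900
  ¬x1 ∨ x3 = a + b − a·b on (0.8900, 0.6700) = 0.9637
  ¬x1 ∧ (¬x1 ∨ x3) = a·b on (0.8900, 0.9637) = 0.8577
  → value = 0.8577
|0.8900 − 0.8577| = 0.032

0.032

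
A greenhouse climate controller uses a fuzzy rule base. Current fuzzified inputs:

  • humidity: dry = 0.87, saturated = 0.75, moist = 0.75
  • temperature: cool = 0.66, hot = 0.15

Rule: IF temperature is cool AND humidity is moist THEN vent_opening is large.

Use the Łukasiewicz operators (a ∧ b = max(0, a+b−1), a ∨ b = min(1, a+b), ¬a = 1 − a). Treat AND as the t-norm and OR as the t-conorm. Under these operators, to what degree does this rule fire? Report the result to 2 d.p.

0.41

firing strength: cool=0.66, moist=0.75; AND[max(0, a+b−1)] → w = 0.41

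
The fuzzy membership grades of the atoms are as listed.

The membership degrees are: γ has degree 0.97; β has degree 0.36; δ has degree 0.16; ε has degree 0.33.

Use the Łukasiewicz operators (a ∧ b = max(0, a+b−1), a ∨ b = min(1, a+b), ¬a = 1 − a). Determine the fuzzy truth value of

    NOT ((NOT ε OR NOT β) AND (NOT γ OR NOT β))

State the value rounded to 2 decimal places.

NOT ε = 1 − 0.33 = 0.67
NOT β = 1 − 0.36 = 0.64
NOT ε OR NOT β = min(1, a+b) on (0.67, 0.64) = 1.00
NOT γ = 1 − 0.97 = 0.03
NOT β = 1 − 0.36 = 0.64
NOT γ OR NOT β = min(1, a+b) on (0.03, 0.64) = 0.67
(NOT ε OR NOT β) AND (NOT γ OR NOT β) = max(0, a+b−1) on (1.00, 0.67) = 0.67
NOT ((NOT ε OR NOT β) AND (NOT γ OR NOT β)) = 1 − 0.67 = 0.33

0.33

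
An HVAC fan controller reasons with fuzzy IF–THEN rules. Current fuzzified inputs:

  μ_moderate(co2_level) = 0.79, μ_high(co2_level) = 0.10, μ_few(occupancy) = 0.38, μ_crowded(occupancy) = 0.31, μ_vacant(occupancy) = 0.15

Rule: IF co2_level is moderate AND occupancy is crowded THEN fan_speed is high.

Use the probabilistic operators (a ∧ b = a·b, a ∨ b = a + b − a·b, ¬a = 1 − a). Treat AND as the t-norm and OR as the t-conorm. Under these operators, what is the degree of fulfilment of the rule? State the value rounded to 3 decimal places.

0.245

firing strength: moderate=0.79, crowded=0.31; AND[a·b] → w = 0.2449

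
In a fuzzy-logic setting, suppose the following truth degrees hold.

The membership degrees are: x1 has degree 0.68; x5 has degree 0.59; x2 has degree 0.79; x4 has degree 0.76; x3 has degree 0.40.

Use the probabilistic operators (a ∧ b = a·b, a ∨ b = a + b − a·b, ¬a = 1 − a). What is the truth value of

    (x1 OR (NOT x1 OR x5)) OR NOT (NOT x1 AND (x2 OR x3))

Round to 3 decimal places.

NOT x1 = 1 − 0.6800 = 0.3200
NOT x1 OR x5 = a + b − a·b on (0.3200, 0.5900) = 0.7212
x1 OR (NOT x1 OR x5) = a + b − a·b on (0.6800, 0.7212) = 0.9108
NOT x1 = 1 − 0.6800 = 0.3200
x2 OR x3 = a + b − a·b on (0.7900, 0.4000) = 0.8740
NOT x1 AND (x2 OR x3) = a·b on (0.3200, 0.8740) = 0.2797
NOT (NOT x1 AND (x2 OR x3)) = 1 − 0.2797 = 0.7203
(x1 OR (NOT x1 OR x5)) OR NOT (NOT x1 AND (x2 OR x3)) = a + b − a·b on (0.9108, 0.7203) = 0.9750

0.975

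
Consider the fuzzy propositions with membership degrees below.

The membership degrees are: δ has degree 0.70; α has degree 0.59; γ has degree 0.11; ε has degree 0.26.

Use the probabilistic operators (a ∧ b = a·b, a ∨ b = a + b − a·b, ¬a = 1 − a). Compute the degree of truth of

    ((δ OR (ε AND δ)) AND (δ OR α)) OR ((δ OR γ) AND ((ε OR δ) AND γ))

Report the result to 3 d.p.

0.683

ε AND δ = a·b on (0.2600, 0.7000) = 0.1820
δ OR (ε AND δ) = a + b − a·b on (0.7000, 0.1820) = 0.7546
δ OR α = a + b − a·b on (0.7000, 0.5900) = 0.8770
(δ OR (ε AND δ)) AND (δ OR α) = a·b on (0.7546, 0.8770) = 0.6618
δ OR γ = a + b − a·b on (0.7000, 0.1100) = 0.7330
ε OR δ = a + b − a·b on (0.2600, 0.7000) = 0.7780
(ε OR δ) AND γ = a·b on (0.7780, 0.1100) = 0.0856
(δ OR γ) AND ((ε OR δ) AND γ) = a·b on (0.7330, 0.0856) = 0.0627
((δ OR (ε AND δ)) AND (δ OR α)) OR ((δ OR γ) AND ((ε OR δ) AND γ)) = a + b − a·b on (0.6618, 0.0627) = 0.6830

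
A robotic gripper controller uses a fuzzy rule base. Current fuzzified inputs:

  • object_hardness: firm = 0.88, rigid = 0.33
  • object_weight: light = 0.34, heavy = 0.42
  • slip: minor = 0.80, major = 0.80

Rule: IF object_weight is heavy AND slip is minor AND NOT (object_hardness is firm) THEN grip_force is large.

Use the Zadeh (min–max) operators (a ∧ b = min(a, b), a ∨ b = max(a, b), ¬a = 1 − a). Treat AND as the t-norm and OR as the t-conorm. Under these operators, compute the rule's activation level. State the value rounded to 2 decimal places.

0.12

firing strength: heavy=0.42, minor=0.80, ¬firm=1−0.88=0.12; AND[min(a, b)] → w = 0.12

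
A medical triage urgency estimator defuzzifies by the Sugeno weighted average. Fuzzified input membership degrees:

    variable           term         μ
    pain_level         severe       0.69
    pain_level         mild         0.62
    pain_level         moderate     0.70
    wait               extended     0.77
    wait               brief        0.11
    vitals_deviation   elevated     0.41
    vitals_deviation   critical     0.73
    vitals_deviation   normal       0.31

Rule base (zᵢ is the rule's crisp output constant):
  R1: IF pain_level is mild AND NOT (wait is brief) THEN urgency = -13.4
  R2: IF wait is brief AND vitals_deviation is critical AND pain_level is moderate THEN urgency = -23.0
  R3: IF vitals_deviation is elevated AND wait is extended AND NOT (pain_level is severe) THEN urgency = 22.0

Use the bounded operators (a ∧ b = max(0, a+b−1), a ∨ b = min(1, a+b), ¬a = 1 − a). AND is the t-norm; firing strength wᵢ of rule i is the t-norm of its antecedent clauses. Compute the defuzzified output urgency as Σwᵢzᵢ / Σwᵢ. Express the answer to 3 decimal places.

R1 (z=-13.4): mild=0.62, ¬brief=1−0.11=0.89; AND[max(0, a+b−1)] → w = 0.51
R2 (z=-23.0): brief=0.11, critical=0.73, moderate=0.70; AND[max(0, a+b−1)] → w = 0.00
R3 (z=22.0): elevated=0.41, extended=0.77, ¬severe=1−0.69=0.31; AND[max(0, a+b−1)] → w = 0.00
Weighted average = (0.51·-13.4 + 0.00·-23.0 + 0.00·22.0) / (0.51 + 0.00 + 0.00)
  = -6.8340 / 0.5100 = -13.400

-13.400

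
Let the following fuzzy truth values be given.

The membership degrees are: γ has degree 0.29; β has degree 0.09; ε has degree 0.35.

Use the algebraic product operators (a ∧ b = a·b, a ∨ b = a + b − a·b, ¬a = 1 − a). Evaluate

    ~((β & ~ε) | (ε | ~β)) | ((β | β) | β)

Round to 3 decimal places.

~ε = 1 − 0.3500 = 0.6500
β & ~ε = a·b on (0.0900, 0.6500) = 0.0585
~β = 1 − 0.0900 = 0.9100
ε | ~β = a + b − a·b on (0.3500, 0.9100) = 0.9415
(β & ~ε) | (ε | ~β) = a + b − a·b on (0.0585, 0.9415) = 0.9449
~((β & ~ε) | (ε | ~β)) = 1 − 0.9449 = 0.0551
β | β = a + b − a·b on (0.0900, 0.0900) = 0.1719
(β | β) | β = a + b − a·b on (0.1719, 0.0900) = 0.2464
~((β & ~ε) | (ε | ~β)) | ((β | β) | β) = a + b − a·b on (0.0551, 0.2464) = 0.2879

0.288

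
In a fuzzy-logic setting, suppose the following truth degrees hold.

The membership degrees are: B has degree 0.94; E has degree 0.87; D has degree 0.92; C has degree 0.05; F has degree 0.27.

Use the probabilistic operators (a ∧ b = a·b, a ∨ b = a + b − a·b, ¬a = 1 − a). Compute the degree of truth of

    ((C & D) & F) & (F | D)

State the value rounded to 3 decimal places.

C & D = a·b on (0.0500, 0.9200) = 0.0460
(C & D) & F = a·b on (0.0460, 0.2700) = 0.0124
F | D = a + b − a·b on (0.2700, 0.9200) = 0.9416
((C & D) & F) & (F | D) = a·b on (0.0124, 0.9416) = 0.0117

0.012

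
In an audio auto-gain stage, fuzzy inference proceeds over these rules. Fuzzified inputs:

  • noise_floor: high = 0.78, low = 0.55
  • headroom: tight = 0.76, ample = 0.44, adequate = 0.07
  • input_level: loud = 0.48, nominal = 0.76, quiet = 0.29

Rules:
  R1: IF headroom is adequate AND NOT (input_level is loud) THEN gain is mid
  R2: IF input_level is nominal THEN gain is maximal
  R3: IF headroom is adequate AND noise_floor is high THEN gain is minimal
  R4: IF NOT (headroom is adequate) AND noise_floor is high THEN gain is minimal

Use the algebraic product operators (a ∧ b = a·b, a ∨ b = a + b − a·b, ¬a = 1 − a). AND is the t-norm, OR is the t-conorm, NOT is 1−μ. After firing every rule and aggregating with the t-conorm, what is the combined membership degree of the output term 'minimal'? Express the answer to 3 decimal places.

0.740

R1: adequate=0.07, ¬loud=1−0.48=0.52; AND[a·b] → w = 0.0364
R2: nominal=0.76 → w = 0.7600
R3: adequate=0.07, high=0.78; AND[a·b] → w = 0.0546
R4: ¬adequate=1−0.07=0.93, high=0.78; AND[a·b] → w = 0.7254
Rules with consequent 'minimal': {R3, R4} → strengths 0.0546, 0.7254
Aggregate via t-conorm [a + b − a·b]: 0.7404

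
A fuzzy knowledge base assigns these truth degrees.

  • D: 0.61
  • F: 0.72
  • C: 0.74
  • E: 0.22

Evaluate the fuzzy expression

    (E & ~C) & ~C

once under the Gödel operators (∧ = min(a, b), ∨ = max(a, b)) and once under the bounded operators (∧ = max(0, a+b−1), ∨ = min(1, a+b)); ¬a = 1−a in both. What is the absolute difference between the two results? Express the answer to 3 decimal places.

0.220

Under Gödel:
  ~C = 1 − 0.74 = 0.26
  E & ~C = min(a, b) on (0.22, 0.26) = 0.22
  ~C = 1 − 0.74 = 0.26
  (E & ~C) & ~C = min(a, b) on (0.22, 0.26) = 0.22
  → value = 0.2200
Under bounded:
  ~C = 1 − 0.74 = 0.26
  E & ~C = max(0, a+b−1) on (0.22, 0.26) = 0.00
  ~C = 1 − 0.74 = 0.26
  (E & ~C) & ~C = max(0, a+b−1) on (0.00, 0.26) = 0.00
  → value = 0.0000
|0.2200 − 0.0000| = 0.220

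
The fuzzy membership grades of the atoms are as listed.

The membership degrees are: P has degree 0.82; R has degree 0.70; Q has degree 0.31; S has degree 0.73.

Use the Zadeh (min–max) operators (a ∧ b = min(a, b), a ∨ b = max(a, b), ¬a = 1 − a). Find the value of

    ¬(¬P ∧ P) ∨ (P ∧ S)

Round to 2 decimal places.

0.82

¬P = 1 − 0.82 = 0.18
¬P ∧ P = min(a, b) on (0.18, 0.82) = 0.18
¬(¬P ∧ P) = 1 − 0.18 = 0.82
P ∧ S = min(a, b) on (0.82, 0.73) = 0.73
¬(¬P ∧ P) ∨ (P ∧ S) = max(a, b) on (0.82, 0.73) = 0.82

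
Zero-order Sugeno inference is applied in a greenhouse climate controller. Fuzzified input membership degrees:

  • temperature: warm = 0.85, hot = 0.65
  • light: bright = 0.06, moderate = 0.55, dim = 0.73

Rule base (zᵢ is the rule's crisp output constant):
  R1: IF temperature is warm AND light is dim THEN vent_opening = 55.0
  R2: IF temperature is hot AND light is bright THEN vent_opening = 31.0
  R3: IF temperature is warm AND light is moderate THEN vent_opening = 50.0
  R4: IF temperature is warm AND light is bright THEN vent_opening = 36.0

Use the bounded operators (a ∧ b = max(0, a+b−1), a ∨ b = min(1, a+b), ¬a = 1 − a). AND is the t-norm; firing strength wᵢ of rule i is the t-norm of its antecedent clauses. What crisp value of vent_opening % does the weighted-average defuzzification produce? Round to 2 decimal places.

52.96

R1 (z=55.0): warm=0.85, dim=0.73; AND[max(0, a+b−1)] → w = 0.58
R2 (z=31.0): hot=0.65, bright=0.06; AND[max(0, a+b−1)] → w = 0.00
R3 (z=50.0): warm=0.85, moderate=0.55; AND[max(0, a+b−1)] → w = 0.40
R4 (z=36.0): warm=0.85, bright=0.06; AND[max(0, a+b−1)] → w = 0.00
Weighted average = (0.58·55.0 + 0.00·31.0 + 0.40·50.0 + 0.00·36.0) / (0.58 + 0.00 + 0.40 + 0.00)
  = 51.9000 / 0.9800 = 52.96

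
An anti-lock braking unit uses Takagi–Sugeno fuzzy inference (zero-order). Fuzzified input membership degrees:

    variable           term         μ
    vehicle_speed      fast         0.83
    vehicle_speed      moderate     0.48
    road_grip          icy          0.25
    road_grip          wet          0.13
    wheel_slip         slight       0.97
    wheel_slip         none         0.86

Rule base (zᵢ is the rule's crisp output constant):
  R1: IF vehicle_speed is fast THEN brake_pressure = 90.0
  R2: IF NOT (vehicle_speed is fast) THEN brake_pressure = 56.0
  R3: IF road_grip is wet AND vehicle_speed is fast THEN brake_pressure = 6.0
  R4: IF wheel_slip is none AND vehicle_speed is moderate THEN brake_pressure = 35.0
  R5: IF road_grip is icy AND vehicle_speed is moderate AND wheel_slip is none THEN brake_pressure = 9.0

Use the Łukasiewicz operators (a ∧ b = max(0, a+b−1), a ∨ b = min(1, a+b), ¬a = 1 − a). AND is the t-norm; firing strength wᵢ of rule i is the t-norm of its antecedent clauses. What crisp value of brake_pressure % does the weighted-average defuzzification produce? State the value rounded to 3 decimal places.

R1 (z=90.0): fast=0.83 → w = 0.83
R2 (z=56.0): ¬fast=1−0.83=0.17 → w = 0.17
R3 (z=6.0): wet=0.13, fast=0.83; AND[max(0, a+b−1)] → w = 0.00
R4 (z=35.0): none=0.86, moderate=0.48; AND[max(0, a+b−1)] → w = 0.34
R5 (z=9.0): icy=0.25, moderate=0.48, none=0.86; AND[max(0, a+b−1)] → w = 0.00
Weighted average = (0.83·90.0 + 0.17·56.0 + 0.00·6.0 + 0.34·35.0 + 0.00·9.0) / (0.83 + 0.17 + 0.00 + 0.34 + 0.00)
  = 96.1200 / 1.3400 = 71.731

71.731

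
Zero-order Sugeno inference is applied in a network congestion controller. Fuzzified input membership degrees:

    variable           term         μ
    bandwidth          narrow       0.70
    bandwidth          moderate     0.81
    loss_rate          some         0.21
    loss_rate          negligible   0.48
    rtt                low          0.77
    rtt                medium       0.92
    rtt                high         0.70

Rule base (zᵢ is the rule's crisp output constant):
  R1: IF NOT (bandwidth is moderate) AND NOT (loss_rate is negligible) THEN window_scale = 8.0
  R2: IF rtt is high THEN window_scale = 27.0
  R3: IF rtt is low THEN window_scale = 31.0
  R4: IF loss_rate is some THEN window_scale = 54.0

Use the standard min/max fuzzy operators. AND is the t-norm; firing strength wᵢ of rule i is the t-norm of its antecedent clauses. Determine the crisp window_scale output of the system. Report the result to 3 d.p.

29.749

R1 (z=8.0): ¬moderate=1−0.81=0.19, ¬negligible=1−0.48=0.52; AND[min(a, b)] → w = 0.19
R2 (z=27.0): high=0.70 → w = 0.70
R3 (z=31.0): low=0.77 → w = 0.77
R4 (z=54.0): some=0.21 → w = 0.21
Weighted average = (0.19·8.0 + 0.70·27.0 + 0.77·31.0 + 0.21·54.0) / (0.19 + 0.70 + 0.77 + 0.21)
  = 55.6300 / 1.8700 = 29.749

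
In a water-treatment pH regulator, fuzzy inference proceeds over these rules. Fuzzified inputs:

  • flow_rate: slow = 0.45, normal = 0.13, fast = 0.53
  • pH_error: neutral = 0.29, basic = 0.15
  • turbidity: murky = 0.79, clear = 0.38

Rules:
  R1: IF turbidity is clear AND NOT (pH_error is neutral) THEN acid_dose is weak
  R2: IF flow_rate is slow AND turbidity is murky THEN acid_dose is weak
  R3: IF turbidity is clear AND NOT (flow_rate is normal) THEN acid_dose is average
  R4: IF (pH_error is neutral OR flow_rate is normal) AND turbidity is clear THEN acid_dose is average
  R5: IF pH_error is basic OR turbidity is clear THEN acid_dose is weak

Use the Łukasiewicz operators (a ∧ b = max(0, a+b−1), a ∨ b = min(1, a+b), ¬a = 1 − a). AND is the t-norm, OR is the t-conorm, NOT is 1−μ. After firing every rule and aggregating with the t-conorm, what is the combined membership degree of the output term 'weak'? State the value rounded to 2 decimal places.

0.86

R1: clear=0.38, ¬neutral=1−0.29=0.71; AND[max(0, a+b−1)] → w = 0.09
R2: slow=0.45, murky=0.79; AND[max(0, a+b−1)] → w = 0.24
R3: clear=0.38, ¬normal=1−0.13=0.87; AND[max(0, a+b−1)] → w = 0.25
R4: (neutral=0.29 OR normal=0.13) = 0.42; AND[max(0, a+b−1)] with clear=0.38 → w = 0.00
R5: basic=0.15, clear=0.38; OR[min(1, a+b)] → w = 0.53
Rules with consequent 'weak': {R1, R2, R5} → strengths 0.09, 0.24, 0.53
Aggregate via t-conorm [min(1, a+b)]: 0.86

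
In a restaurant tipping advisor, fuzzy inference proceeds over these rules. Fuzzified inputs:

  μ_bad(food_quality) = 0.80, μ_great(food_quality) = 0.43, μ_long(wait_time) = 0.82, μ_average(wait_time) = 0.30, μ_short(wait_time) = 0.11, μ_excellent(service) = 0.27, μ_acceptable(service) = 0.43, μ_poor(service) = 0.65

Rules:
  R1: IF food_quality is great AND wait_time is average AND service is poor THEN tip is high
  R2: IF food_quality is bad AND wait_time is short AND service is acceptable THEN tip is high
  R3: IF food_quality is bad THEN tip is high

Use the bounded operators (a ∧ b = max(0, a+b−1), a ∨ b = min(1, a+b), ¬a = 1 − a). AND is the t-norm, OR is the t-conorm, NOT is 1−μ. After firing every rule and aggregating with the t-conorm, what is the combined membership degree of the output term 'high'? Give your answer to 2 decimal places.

0.80

R1: great=0.43, average=0.30, poor=0.65; AND[max(0, a+b−1)] → w = 0.00
R2: bad=0.80, short=0.11, acceptable=0.43; AND[max(0, a+b−1)] → w = 0.00
R3: bad=0.80 → w = 0.80
Rules with consequent 'high': {R1, R2, R3} → strengths 0.00, 0.00, 0.80
Aggregate via t-conorm [min(1, a+b)]: 0.80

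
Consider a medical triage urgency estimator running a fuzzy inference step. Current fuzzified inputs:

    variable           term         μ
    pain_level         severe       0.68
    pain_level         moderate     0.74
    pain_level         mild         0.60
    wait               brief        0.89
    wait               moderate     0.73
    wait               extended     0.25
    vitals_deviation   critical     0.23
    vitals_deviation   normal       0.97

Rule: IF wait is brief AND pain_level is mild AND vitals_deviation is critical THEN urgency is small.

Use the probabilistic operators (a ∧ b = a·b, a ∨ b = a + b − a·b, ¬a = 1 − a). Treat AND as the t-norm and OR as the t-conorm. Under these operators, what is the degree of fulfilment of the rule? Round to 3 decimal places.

0.123

firing strength: brief=0.89, mild=0.60, critical=0.23; AND[a·b] → w = 0.1228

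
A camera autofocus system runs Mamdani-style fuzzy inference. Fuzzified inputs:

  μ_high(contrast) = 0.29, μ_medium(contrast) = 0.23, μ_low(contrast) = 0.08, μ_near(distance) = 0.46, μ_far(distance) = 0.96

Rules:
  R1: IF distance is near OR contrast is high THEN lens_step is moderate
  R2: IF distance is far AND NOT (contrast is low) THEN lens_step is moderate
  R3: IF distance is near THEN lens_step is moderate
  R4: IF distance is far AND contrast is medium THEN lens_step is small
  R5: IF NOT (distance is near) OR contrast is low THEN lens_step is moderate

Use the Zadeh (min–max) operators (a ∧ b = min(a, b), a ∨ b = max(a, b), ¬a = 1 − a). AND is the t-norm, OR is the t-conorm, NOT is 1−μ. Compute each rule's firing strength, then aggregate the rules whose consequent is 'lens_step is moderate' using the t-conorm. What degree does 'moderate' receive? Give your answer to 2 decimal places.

R1: near=0.46, high=0.29; OR[max(a, b)] → w = 0.46
R2: far=0.96, ¬low=1−0.08=0.92; AND[min(a, b)] → w = 0.92
R3: near=0.46 → w = 0.46
R4: far=0.96, medium=0.23; AND[min(a, b)] → w = 0.23
R5: ¬near=1−0.46=0.54, low=0.08; OR[max(a, b)] → w = 0.54
Rules with consequent 'moderate': {R1, R2, R3, R5} → strengths 0.46, 0.92, 0.46, 0.54
Aggregate via t-conorm [max(a, b)]: 0.92

0.92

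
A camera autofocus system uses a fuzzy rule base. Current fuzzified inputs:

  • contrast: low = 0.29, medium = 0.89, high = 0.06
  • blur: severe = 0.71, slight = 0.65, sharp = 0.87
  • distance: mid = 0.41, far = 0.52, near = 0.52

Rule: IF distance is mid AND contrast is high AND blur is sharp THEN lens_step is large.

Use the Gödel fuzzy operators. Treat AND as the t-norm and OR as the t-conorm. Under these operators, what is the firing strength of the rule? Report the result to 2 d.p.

firing strength: mid=0.41, high=0.06, sharp=0.87; AND[min(a, b)] → w = 0.06

0.06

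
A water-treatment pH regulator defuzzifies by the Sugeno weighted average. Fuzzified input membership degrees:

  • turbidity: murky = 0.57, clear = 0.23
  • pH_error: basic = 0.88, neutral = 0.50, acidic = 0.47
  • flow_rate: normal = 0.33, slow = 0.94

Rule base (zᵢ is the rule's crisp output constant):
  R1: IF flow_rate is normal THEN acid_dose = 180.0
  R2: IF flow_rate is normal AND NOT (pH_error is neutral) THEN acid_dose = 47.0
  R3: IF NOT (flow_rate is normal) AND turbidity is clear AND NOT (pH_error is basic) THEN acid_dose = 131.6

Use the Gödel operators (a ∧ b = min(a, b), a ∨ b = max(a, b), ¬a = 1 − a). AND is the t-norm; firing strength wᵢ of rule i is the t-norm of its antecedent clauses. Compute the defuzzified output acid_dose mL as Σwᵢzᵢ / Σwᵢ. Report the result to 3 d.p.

116.285

R1 (z=180.0): normal=0.33 → w = 0.33
R2 (z=47.0): normal=0.33, ¬neutral=1−0.50=0.50; AND[min(a, b)] → w = 0.33
R3 (z=131.6): ¬normal=1−0.33=0.67, clear=0.23, ¬basic=1−0.88=0.12; AND[min(a, b)] → w = 0.12
Weighted average = (0.33·180.0 + 0.33·47.0 + 0.12·131.6) / (0.33 + 0.33 + 0.12)
  = 90.7020 / 0.7800 = 116.285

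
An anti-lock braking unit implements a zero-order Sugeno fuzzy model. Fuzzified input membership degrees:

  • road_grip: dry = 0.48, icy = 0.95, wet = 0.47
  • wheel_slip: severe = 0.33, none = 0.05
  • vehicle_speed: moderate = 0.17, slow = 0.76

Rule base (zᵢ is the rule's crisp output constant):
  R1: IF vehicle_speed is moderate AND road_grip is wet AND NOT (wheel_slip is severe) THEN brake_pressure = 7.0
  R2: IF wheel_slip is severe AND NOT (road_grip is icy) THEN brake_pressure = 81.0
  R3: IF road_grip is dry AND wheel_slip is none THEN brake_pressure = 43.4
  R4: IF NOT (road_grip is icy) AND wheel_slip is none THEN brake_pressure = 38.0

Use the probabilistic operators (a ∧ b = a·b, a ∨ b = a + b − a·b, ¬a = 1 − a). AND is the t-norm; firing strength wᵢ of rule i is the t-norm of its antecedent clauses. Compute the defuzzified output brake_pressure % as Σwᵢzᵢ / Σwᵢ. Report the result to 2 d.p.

29.50

R1 (z=7.0): moderate=0.17, wet=0.47, ¬severe=1−0.33=0.67; AND[a·b] → w = 0.0535
R2 (z=81.0): severe=0.33, ¬icy=1−0.95=0.05; AND[a·b] → w = 0.0165
R3 (z=43.4): dry=0.48, none=0.05; AND[a·b] → w = 0.0240
R4 (z=38.0): ¬icy=1−0.95=0.05, none=0.05; AND[a·b] → w = 0.0025
Weighted average = (0.0535·7.0 + 0.0165·81.0 + 0.0240·43.4 + 0.0025·38.0) / (0.0535 + 0.0165 + 0.0240 + 0.0025)
  = 2.8478 / 0.0965 = 29.50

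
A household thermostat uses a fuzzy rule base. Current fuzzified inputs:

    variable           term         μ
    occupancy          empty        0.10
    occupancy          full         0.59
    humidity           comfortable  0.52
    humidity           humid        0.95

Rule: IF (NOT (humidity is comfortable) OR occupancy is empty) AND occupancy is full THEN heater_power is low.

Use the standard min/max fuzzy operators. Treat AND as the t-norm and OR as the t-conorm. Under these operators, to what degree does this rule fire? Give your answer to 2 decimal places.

firing strength: (¬comfortable=1−0.52=0.48 OR empty=0.10) = 0.48; AND[min(a, b)] with full=0.59 → w = 0.48

0.48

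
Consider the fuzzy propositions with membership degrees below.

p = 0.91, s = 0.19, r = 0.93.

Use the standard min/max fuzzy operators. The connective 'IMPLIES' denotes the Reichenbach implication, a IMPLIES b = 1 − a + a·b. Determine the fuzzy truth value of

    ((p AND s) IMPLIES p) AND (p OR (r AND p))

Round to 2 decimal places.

0.91

p AND s = min(a, b) on (0.91, 0.19) = 0.19
(p AND s) IMPLIES p  [Reichenbach: 1 − a + a·b] with a=0.19, b=0.91 → 0.98
r AND p = min(a, b) on (0.93, 0.91) = 0.91
p OR (r AND p) = max(a, b) on (0.91, 0.91) = 0.91
((p AND s) IMPLIES p) AND (p OR (r AND p)) = min(a, b) on (0.98, 0.91) = 0.91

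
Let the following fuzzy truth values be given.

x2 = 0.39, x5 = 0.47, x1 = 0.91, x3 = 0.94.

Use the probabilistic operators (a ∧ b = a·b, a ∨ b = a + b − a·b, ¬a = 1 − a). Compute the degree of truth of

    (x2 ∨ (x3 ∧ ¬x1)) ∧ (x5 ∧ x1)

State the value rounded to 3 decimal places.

0.189

¬x1 = 1 − 0.9100 = 0.0900
x3 ∧ ¬x1 = a·b on (0.9400, 0.0900) = 0.0846
x2 ∨ (x3 ∧ ¬x1) = a + b − a·b on (0.3900, 0.0846) = 0.4416
x5 ∧ x1 = a·b on (0.4700, 0.9100) = 0.4277
(x2 ∨ (x3 ∧ ¬x1)) ∧ (x5 ∧ x1) = a·b on (0.4416, 0.4277) = 0.1889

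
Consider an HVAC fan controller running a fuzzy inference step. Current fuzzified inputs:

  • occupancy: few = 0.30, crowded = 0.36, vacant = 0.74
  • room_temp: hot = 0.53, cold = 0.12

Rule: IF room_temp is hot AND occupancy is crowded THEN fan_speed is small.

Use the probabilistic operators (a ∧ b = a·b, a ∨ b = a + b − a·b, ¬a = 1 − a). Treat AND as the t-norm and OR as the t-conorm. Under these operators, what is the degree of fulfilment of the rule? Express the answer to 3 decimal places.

firing strength: hot=0.53, crowded=0.36; AND[a·b] → w = 0.1908

0.191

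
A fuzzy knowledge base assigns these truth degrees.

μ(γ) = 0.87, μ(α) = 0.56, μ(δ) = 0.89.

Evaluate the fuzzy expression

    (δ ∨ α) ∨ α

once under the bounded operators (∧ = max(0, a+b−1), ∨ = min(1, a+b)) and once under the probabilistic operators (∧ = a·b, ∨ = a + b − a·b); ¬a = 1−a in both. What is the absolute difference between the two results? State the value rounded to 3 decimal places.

Under bounded:
  δ ∨ α = min(1, a+b) on (0.89, 0.56) = 1.00
  (δ ∨ α) ∨ α = min(1, a+b) on (1.00, 0.56) = 1.00
  → value = 1.0000
Under probabilistic:
  δ ∨ α = a + b − a·b on (0.8900, 0.5600) = 0.9516
  (δ ∨ α) ∨ α = a + b − a·b on (0.9516, 0.5600) = 0.9787
  → value = 0.9787
|1.0000 − 0.9787| = 0.021

0.021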